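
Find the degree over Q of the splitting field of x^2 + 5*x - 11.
[K:Q] = 2

The discriminant of x^2 + (5)*x + (-11) is b^2 - 4c = 25 - (-44) = 69. Since 69 is not a perfect square in Q, the polynomial is irreducible over Q. Its two roots generate a degree-2 extension, so [K:Q] = 2.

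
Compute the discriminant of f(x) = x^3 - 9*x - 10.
Δ = 216

For a depressed cubic x^3 + p x + q the discriminant is Δ = -4 p^3 - 27 q^2 = -4*(-9)^3 - 27*(-10)^2 = 2916 - 2700 = 216.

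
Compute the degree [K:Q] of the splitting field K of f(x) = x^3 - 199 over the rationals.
[K:Q] = 6

x^3 - 199 has one real root r = 199^(1/3) and two complex roots r*zeta_3, r*zeta_3^2 where zeta_3 = e^(2*pi*i/3). The splitting field is Q(r, zeta_3). [Q(r):Q] = 3 and [Q(zeta_3):Q] = 2 with gcd = 1, so [Q(r, zeta_3):Q] = 3 * 2 = 6.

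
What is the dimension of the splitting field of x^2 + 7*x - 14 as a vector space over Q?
[K:Q] = 2

The discriminant of x^2 + (7)*x + (-14) is b^2 - 4c = 49 - (-56) = 105. Since 105 is not a perfect square in Q, the polynomial is irreducible over Q. Its two roots generate a degree-2 extension, so [K:Q] = 2.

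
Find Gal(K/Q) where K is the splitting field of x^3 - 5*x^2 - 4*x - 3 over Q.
Gal(K/Q) = S_3 (symmetric group of order 6)

Compute the discriminant of x^3 + (-5)*x^2 + (-4)*x + (-3): Δ = -2167. Since Δ is not a rational square, the Galois group is not contained in A_3; it must be the full S_3 (irreducibility of the cubic rules out anything smaller).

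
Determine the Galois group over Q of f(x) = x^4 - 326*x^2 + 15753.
Gal(K/Q) = V_4 (Klein four-group, Z/2Z × Z/2Z)

f factors as (x^2 - 59)(x^2 - 267), so the splitting field is K = Q(sqrt(59), sqrt(267)). The elements 59, 267, 15753 are all non-squares in Q, so sqrt(59) and sqrt(267) generate independent quadratic extensions. Thus [K:Q] = 4 and Gal(K/Q) is generated by the two order-2 automorphisms sqrt(59) ↦ -sqrt(59) and sqrt(267) ↦ -sqrt(267), giving V_4.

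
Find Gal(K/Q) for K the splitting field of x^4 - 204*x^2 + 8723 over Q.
Gal(K/Q) = V_4 (Klein four-group, Z/2Z × Z/2Z)

f factors as (x^2 - 61)(x^2 - 143), so the splitting field is K = Q(sqrt(61), sqrt(143)). The elements 61, 143, 8723 are all non-squares in Q, so sqrt(61) and sqrt(143) generate independent quadratic extensions. Thus [K:Q] = 4 and Gal(K/Q) is generated by the two order-2 automorphisms sqrt(61) ↦ -sqrt(61) and sqrt(143) ↦ -sqrt(143), giving V_4.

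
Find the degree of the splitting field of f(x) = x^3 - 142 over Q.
[K:Q] = 6

x^3 - 142 has one real root r = 142^(1/3) and two complex roots r*zeta_3, r*zeta_3^2 where zeta_3 = e^(2*pi*i/3). The splitting field is Q(r, zeta_3). [Q(r):Q] = 3 and [Q(zeta_3):Q] = 2 with gcd = 1, so [Q(r, zeta_3):Q] = 3 * 2 = 6.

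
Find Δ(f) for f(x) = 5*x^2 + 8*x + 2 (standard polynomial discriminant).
Δ = 24

For a quadratic a x^2 + b x + c the discriminant is Δ = b^2 - 4ac = (8)^2 - 4*(5)*(2) = 64 - (40) = 24.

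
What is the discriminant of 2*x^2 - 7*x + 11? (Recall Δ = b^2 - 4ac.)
Δ = -39

For a quadratic a x^2 + b x + c the discriminant is Δ = b^2 - 4ac = (-7)^2 - 4*(2)*(11) = 49 - (88) = -39.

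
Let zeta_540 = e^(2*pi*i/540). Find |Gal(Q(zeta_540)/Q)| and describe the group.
|Gal(Q(zeta_540)/Q)| = phi(540) = 144; group ≅ (Z/540Z)^* ≅ Z/2Z × Z/4Z × Z/18Z

The n-th cyclotomic polynomial Φ_540(x) is the minimal polynomial of zeta_540 over Q and has degree phi(540) = 144. So Q(zeta_540) is a degree-144 Galois extension with Galois group (Z/540Z)^*. By CRT, (Z/540Z)^* ≅ (Z/4Z)^* × (Z/27Z)^* × (Z/5Z)^*. Each prime-power unit group is (Z/4Z)^* ≅ Z/2Z; (Z/27Z)^* ≅ Z/18Z; (Z/5Z)^* ≅ Z/4Z. Hence Gal(Q(zeta_540)/Q) ≅ Z/2Z × Z/4Z × Z/18Z.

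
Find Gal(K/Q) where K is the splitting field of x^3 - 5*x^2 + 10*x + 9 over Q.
Gal(K/Q) = S_3 (symmetric group of order 6)

Compute the discriminant of x^3 + (-5)*x^2 + (10)*x + (9): Δ = -7287. Since Δ is not a rational square, the Galois group is not contained in A_3; it must be the full S_3 (irreducibility of the cubic rules out anything smaller).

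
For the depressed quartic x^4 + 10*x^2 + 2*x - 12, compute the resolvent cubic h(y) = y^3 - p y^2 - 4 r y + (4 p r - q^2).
h(y) = y^3 - 10*y^2 + 48*y - 484

Identify coefficients: p = 10, q = 2, r = -12.
Plug into h(y) = y^3 - p y^2 - 4 r y + (4 p r - q^2):
  h(y) = y^3 - (10) y^2 - 4*(-12) y + (4*(10)*(-12) - (2)^2)
       = y^3 + (-10) y^2 + (48) y + (-484).
Simplifying: h(y) = y^3 - 10*y^2 + 48*y - 484.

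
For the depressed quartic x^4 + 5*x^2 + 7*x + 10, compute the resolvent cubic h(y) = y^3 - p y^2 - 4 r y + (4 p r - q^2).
h(y) = y^3 - 5*y^2 - 40*y + 151

Identify coefficients: p = 5, q = 7, r = 10.
Plug into h(y) = y^3 - p y^2 - 4 r y + (4 p r - q^2):
  h(y) = y^3 - (5) y^2 - 4*(10) y + (4*(5)*(10) - (7)^2)
       = y^3 + (-5) y^2 + (-40) y + (151).
Simplifying: h(y) = y^3 - 5*y^2 - 40*y + 151.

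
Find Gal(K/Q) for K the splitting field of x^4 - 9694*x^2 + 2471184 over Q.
Gal(K/Q) = Z/2Z (cyclic of order 2)

f factors as (x^2 - 9432)(x^2 - 262), so the splitting field is K = Q(sqrt(9432), sqrt(262)). The squarefree part of 9432 is 262 and the squarefree part of 262 is also 262, so sqrt(9432) and sqrt(262) are both rational multiples of sqrt(262). Hence Q(sqrt(9432)) = Q(sqrt(262)) = Q(sqrt(262)), and the splitting field collapses to a single degree-2 extension with Galois group Z/2Z.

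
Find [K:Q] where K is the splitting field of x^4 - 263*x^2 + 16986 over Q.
[K:Q] = 4

f factors as (x^2 - 114)(x^2 - 149); the splitting field is K = Q(sqrt(114), sqrt(149)). Since 114, 149, and 16986 are all non-squares in Q, the three subfields Q(sqrt(114)), Q(sqrt(149)), Q(sqrt(16986)) are distinct degree-2 extensions, so [K:Q] = 4 (Klein four Galois group).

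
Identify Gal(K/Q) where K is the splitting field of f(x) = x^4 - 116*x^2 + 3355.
Gal(K/Q) = V_4 (Klein four-group, Z/2Z × Z/2Z)

f factors as (x^2 - 61)(x^2 - 55), so the splitting field is K = Q(sqrt(61), sqrt(55)). The elements 61, 55, 3355 are all non-squares in Q, so sqrt(61) and sqrt(55) generate independent quadratic extensions. Thus [K:Q] = 4 and Gal(K/Q) is generated by the two order-2 automorphisms sqrt(61) ↦ -sqrt(61) and sqrt(55) ↦ -sqrt(55), giving V_4.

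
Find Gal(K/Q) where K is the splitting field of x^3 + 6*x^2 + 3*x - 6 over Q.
Gal(K/Q) = S_3 (symmetric group of order 6)

Compute the discriminant of x^3 + (6)*x^2 + (3)*x + (-6): Δ = 2484. Since Δ is not a rational square, the Galois group is not contained in A_3; it must be the full S_3 (irreducibility of the cubic rules out anything smaller).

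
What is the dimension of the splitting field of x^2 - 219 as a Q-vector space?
[K:Q] = 2

The polynomial x^2 - 219 is irreducible over Q since 219 is not a perfect square. Its splitting field is Q(sqrt(219)), which has degree 2 over Q.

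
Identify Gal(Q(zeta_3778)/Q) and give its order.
|Gal(Q(zeta_3778)/Q)| = phi(3778) = 1888; group ≅ (Z/3778Z)^* ≅ Z/1888Z

The n-th cyclotomic polynomial Φ_3778(x) is the minimal polynomial of zeta_3778 over Q and has degree phi(3778) = 1888. So Q(zeta_3778) is a degree-1888 Galois extension with Galois group (Z/3778Z)^*. By CRT, (Z/3778Z)^* ≅ (Z/2Z)^* × (Z/1889Z)^*. Each prime-power unit group is (Z/2Z)^* ≅ trivial group (order 1); (Z/1889Z)^* ≅ Z/1888Z. Hence Gal(Q(zeta_3778)/Q) ≅ Z/1888Z.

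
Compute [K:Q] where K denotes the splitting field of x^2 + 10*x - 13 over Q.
[K:Q] = 2

The discriminant of x^2 + (10)*x + (-13) is b^2 - 4c = 100 - (-52) = 152. Since 152 is not a perfect square in Q, the polynomial is irreducible over Q. Its two roots generate a degree-2 extension, so [K:Q] = 2.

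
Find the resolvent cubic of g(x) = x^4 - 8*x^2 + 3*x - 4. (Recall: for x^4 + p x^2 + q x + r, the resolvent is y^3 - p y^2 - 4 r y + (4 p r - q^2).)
h(y) = y^3 + 8*y^2 + 16*y + 119

Identify coefficients: p = -8, q = 3, r = -4.
Plug into h(y) = y^3 - p y^2 - 4 r y + (4 p r - q^2):
  h(y) = y^3 - (-8) y^2 - 4*(-4) y + (4*(-8)*(-4) - (3)^2)
       = y^3 + (8) y^2 + (16) y + (119).
Simplifying: h(y) = y^3 + 8*y^2 + 16*y + 119.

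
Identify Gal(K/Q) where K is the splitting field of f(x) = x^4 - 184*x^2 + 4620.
Gal(K/Q) = V_4 (Klein four-group, Z/2Z × Z/2Z)

f factors as (x^2 - 30)(x^2 - 154), so the splitting field is K = Q(sqrt(30), sqrt(154)). The elements 30, 154, 4620 are all non-squares in Q, so sqrt(30) and sqrt(154) generate independent quadratic extensions. Thus [K:Q] = 4 and Gal(K/Q) is generated by the two order-2 automorphisms sqrt(30) ↦ -sqrt(30) and sqrt(154) ↦ -sqrt(154), giving V_4.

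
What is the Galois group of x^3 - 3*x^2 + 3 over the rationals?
Gal(K/Q) = A_3 (cyclic of order 3)

Compute the discriminant of x^3 + (-3)*x^2 + (0)*x + (3): Δ = 81. Since Δ is a perfect square (Δ = 9^2), the Galois group is contained in A_3. Irreducibility forces the group to be transitive on three roots, so Gal = A_3.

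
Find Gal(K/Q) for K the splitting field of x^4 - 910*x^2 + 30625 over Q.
Gal(K/Q) = Z/2Z (cyclic of order 2)

f factors as (x^2 - 875)(x^2 - 35), so the splitting field is K = Q(sqrt(875), sqrt(35)). The squarefree part of 875 is 35 and the squarefree part of 35 is also 35, so sqrt(875) and sqrt(35) are both rational multiples of sqrt(35). Hence Q(sqrt(875)) = Q(sqrt(35)) = Q(sqrt(35)), and the splitting field collapses to a single degree-2 extension with Galois group Z/2Z.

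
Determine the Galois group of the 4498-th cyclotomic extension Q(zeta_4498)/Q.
|Gal(Q(zeta_4498)/Q)| = phi(4498) = 2064; group ≅ (Z/4498Z)^* ≅ Z/12Z × Z/172Z

The n-th cyclotomic polynomial Φ_4498(x) is the minimal polynomial of zeta_4498 over Q and has degree phi(4498) = 2064. So Q(zeta_4498) is a degree-2064 Galois extension with Galois group (Z/4498Z)^*. By CRT, (Z/4498Z)^* ≅ (Z/2Z)^* × (Z/13Z)^* × (Z/173Z)^*. Each prime-power unit group is (Z/2Z)^* ≅ trivial group (order 1); (Z/13Z)^* ≅ Z/12Z; (Z/173Z)^* ≅ Z/172Z. Hence Gal(Q(zeta_4498)/Q) ≅ Z/12Z × Z/172Z.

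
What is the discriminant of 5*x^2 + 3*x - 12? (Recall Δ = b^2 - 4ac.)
Δ = 249

For a quadratic a x^2 + b x + c the discriminant is Δ = b^2 - 4ac = (3)^2 - 4*(5)*(-12) = 9 - (-240) = 249.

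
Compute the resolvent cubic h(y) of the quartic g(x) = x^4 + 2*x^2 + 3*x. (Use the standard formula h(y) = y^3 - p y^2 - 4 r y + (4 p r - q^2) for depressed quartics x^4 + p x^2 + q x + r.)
h(y) = y^3 - 2*y^2 - 9

Identify coefficients: p = 2, q = 3, r = 0.
Plug into h(y) = y^3 - p y^2 - 4 r y + (4 p r - q^2):
  h(y) = y^3 - (2) y^2 - 4*(0) y + (4*(2)*(0) - (3)^2)
       = y^3 + (-2) y^2 + (0) y + (-9).
Simplifying: h(y) = y^3 - 2*y^2 - 9.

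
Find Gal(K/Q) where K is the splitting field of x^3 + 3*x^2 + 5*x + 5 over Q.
Gal(K/Q) = S_3 (symmetric group of order 6)

Compute the discriminant of x^3 + (3)*x^2 + (5)*x + (5): Δ = -140. Since Δ is not a rational square, the Galois group is not contained in A_3; it must be the full S_3 (irreducibility of the cubic rules out anything smaller).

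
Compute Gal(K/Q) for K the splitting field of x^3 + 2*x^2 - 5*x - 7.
Gal(K/Q) = S_3 (symmetric group of order 6)

Compute the discriminant of x^3 + (2)*x^2 + (-5)*x + (-7): Δ = 761. Since Δ is not a rational square, the Galois group is not contained in A_3; it must be the full S_3 (irreducibility of the cubic rules out anything smaller).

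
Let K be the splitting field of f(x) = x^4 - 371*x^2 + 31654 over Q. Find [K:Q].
[K:Q] = 4

f factors as (x^2 - 238)(x^2 - 133); the splitting field is K = Q(sqrt(238), sqrt(133)). Since 238, 133, and 31654 are all non-squares in Q, the three subfields Q(sqrt(238)), Q(sqrt(133)), Q(sqrt(31654)) are distinct degree-2 extensions, so [K:Q] = 4 (Klein four Galois group).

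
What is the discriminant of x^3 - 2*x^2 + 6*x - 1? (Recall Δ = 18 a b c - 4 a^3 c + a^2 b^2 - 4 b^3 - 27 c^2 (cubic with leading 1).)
Δ = -563

For x^3 + a x^2 + b x + c the discriminant is Δ = 18 a b c - 4 a^3 c + a^2 b^2 - 4 b^3 - 27 c^2.
Plug a = -2, b = 6, c = -1:
  18*(-2)*(6)*(-1) - 4*(-2)^3*(-1) + (-2)^2*(6)^2 - 4*(6)^3 - 27*(-1)^2
  = 216 + (-32) + 144 + (-864) + (-27)
  = -563.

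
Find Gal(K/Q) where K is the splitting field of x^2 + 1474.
Gal(K/Q) = Z/2Z (cyclic of order 2)

x^2 + 1474 is irreducible over Q since -1474 is not a rational square. The splitting field Q(sqrt(-1474)) has degree 2 over Q, and its unique nontrivial automorphism is sqrt(-1474) ↦ -sqrt(-1474). Hence Gal(Q(sqrt(-1474))/Q) = Z/2Z.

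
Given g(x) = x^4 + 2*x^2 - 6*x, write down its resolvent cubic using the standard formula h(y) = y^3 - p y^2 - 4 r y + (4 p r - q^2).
h(y) = y^3 - 2*y^2 - 36

Identify coefficients: p = 2, q = -6, r = 0.
Plug into h(y) = y^3 - p y^2 - 4 r y + (4 p r - q^2):
  h(y) = y^3 - (2) y^2 - 4*(0) y + (4*(2)*(0) - (-6)^2)
       = y^3 + (-2) y^2 + (0) y + (-36).
Simplifying: h(y) = y^3 - 2*y^2 - 36.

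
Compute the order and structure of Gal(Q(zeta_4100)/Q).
|Gal(Q(zeta_4100)/Q)| = phi(4100) = 1600; group ≅ (Z/4100Z)^* ≅ Z/2Z × Z/20Z × Z/40Z

The n-th cyclotomic polynomial Φ_4100(x) is the minimal polynomial of zeta_4100 over Q and has degree phi(4100) = 1600. So Q(zeta_4100) is a degree-1600 Galois extension with Galois group (Z/4100Z)^*. By CRT, (Z/4100Z)^* ≅ (Z/4Z)^* × (Z/25Z)^* × (Z/41Z)^*. Each prime-power unit group is (Z/4Z)^* ≅ Z/2Z; (Z/25Z)^* ≅ Z/20Z; (Z/41Z)^* ≅ Z/40Z. Hence Gal(Q(zeta_4100)/Q) ≅ Z/2Z × Z/20Z × Z/40Z.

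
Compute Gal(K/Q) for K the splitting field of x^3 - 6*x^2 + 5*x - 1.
Gal(K/Q) = A_3 (cyclic of order 3)

Compute the discriminant of x^3 + (-6)*x^2 + (5)*x + (-1): Δ = 49. Since Δ is a perfect square (Δ = 7^2), the Galois group is contained in A_3. Irreducibility forces the group to be transitive on three roots, so Gal = A_3.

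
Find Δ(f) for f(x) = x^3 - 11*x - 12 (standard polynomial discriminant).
Δ = 1436

For a depressed cubic x^3 + p x + q the discriminant is Δ = -4 p^3 - 27 q^2 = -4*(-11)^3 - 27*(-12)^2 = 5324 - 3888 = 1436.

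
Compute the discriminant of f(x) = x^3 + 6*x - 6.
Δ = -1836

For a depressed cubic x^3 + p x + q the discriminant is Δ = -4 p^3 - 27 q^2 = -4*(6)^3 - 27*(-6)^2 = -864 - 972 = -1836.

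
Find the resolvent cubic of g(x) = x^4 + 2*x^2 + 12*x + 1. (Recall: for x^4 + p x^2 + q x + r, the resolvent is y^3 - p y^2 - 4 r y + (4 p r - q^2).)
h(y) = y^3 - 2*y^2 - 4*y - 136

Identify coefficients: p = 2, q = 12, r = 1.
Plug into h(y) = y^3 - p y^2 - 4 r y + (4 p r - q^2):
  h(y) = y^3 - (2) y^2 - 4*(1) y + (4*(2)*(1) - (12)^2)
       = y^3 + (-2) y^2 + (-4) y + (-136).
Simplifying: h(y) = y^3 - 2*y^2 - 4*y - 136.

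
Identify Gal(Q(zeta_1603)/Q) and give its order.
|Gal(Q(zeta_1603)/Q)| = phi(1603) = 1368; group ≅ (Z/1603Z)^* ≅ Z/6Z × Z/228Z

The n-th cyclotomic polynomial Φ_1603(x) is the minimal polynomial of zeta_1603 over Q and has degree phi(1603) = 1368. So Q(zeta_1603) is a degree-1368 Galois extension with Galois group (Z/1603Z)^*. By CRT, (Z/1603Z)^* ≅ (Z/7Z)^* × (Z/229Z)^*. Each prime-power unit group is (Z/7Z)^* ≅ Z/6Z; (Z/229Z)^* ≅ Z/228Z. Hence Gal(Q(zeta_1603)/Q) ≅ Z/6Z × Z/228Z.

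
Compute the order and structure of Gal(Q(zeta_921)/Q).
|Gal(Q(zeta_921)/Q)| = phi(921) = 612; group ≅ (Z/921Z)^* ≅ Z/2Z × Z/306Z

The n-th cyclotomic polynomial Φ_921(x) is the minimal polynomial of zeta_921 over Q and has degree phi(921) = 612. So Q(zeta_921) is a degree-612 Galois extension with Galois group (Z/921Z)^*. By CRT, (Z/921Z)^* ≅ (Z/3Z)^* × (Z/307Z)^*. Each prime-power unit group is (Z/3Z)^* ≅ Z/2Z; (Z/307Z)^* ≅ Z/306Z. Hence Gal(Q(zeta_921)/Q) ≅ Z/2Z × Z/306Z.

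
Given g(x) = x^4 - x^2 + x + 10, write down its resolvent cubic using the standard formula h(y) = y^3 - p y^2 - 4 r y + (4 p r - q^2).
h(y) = y^3 + y^2 - 40*y - 41

Identify coefficients: p = -1, q = 1, r = 10.
Plug into h(y) = y^3 - p y^2 - 4 r y + (4 p r - q^2):
  h(y) = y^3 - (-1) y^2 - 4*(10) y + (4*(-1)*(10) - (1)^2)
       = y^3 + (1) y^2 + (-40) y + (-41).
Simplifying: h(y) = y^3 + y^2 - 40*y - 41.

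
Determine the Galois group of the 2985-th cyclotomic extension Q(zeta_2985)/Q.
|Gal(Q(zeta_2985)/Q)| = phi(2985) = 1584; group ≅ (Z/2985Z)^* ≅ Z/2Z × Z/4Z × Z/198Z

The n-th cyclotomic polynomial Φ_2985(x) is the minimal polynomial of zeta_2985 over Q and has degree phi(2985) = 1584. So Q(zeta_2985) is a degree-1584 Galois extension with Galois group (Z/2985Z)^*. By CRT, (Z/2985Z)^* ≅ (Z/3Z)^* × (Z/5Z)^* × (Z/199Z)^*. Each prime-power unit group is (Z/3Z)^* ≅ Z/2Z; (Z/5Z)^* ≅ Z/4Z; (Z/199Z)^* ≅ Z/198Z. Hence Gal(Q(zeta_2985)/Q) ≅ Z/2Z × Z/4Z × Z/198Z.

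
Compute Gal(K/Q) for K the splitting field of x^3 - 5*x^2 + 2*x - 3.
Gal(K/Q) = S_3 (symmetric group of order 6)

Compute the discriminant of x^3 + (-5)*x^2 + (2)*x + (-3): Δ = -1135. Since Δ is not a rational square, the Galois group is not contained in A_3; it must be the full S_3 (irreducibility of the cubic rules out anything smaller).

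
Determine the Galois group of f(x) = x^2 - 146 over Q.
Gal(K/Q) = Z/2Z (cyclic of order 2)

x^2 - 146 is irreducible over Q since 146 is not a rational square. The splitting field Q(sqrt(146)) has degree 2 over Q, and its unique nontrivial automorphism is sqrt(146) ↦ -sqrt(146). Hence Gal(Q(sqrt(146))/Q) = Z/2Z.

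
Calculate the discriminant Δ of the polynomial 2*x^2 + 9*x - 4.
Δ = 113

For a quadratic a x^2 + b x + c the discriminant is Δ = b^2 - 4ac = (9)^2 - 4*(2)*(-4) = 81 - (-32) = 113.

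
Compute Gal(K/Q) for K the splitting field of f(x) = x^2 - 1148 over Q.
Gal(K/Q) = Z/2Z (cyclic of order 2)

x^2 - 1148 is irreducible over Q since 1148 is not a rational square. The splitting field Q(sqrt(1148)) has degree 2 over Q, and its unique nontrivial automorphism is sqrt(1148) ↦ -sqrt(1148). Hence Gal(Q(sqrt(1148))/Q) = Z/2Z.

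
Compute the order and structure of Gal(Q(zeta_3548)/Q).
|Gal(Q(zeta_3548)/Q)| = phi(3548) = 1772; group ≅ (Z/3548Z)^* ≅ Z/2Z × Z/886Z

The n-th cyclotomic polynomial Φ_3548(x) is the minimal polynomial of zeta_3548 over Q and has degree phi(3548) = 1772. So Q(zeta_3548) is a degree-1772 Galois extension with Galois group (Z/3548Z)^*. By CRT, (Z/3548Z)^* ≅ (Z/4Z)^* × (Z/887Z)^*. Each prime-power unit group is (Z/4Z)^* ≅ Z/2Z; (Z/887Z)^* ≅ Z/886Z. Hence Gal(Q(zeta_3548)/Q) ≅ Z/2Z × Z/886Z.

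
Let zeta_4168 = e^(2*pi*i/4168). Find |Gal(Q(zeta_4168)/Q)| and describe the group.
|Gal(Q(zeta_4168)/Q)| = phi(4168) = 2080; group ≅ (Z/4168Z)^* ≅ Z/2Z × Z/2Z × Z/520Z

The n-th cyclotomic polynomial Φ_4168(x) is the minimal polynomial of zeta_4168 over Q and has degree phi(4168) = 2080. So Q(zeta_4168) is a degree-2080 Galois extension with Galois group (Z/4168Z)^*. By CRT, (Z/4168Z)^* ≅ (Z/8Z)^* × (Z/521Z)^*. Each prime-power unit group is (Z/8Z)^* ≅ Z/2Z × Z/2Z; (Z/521Z)^* ≅ Z/520Z. Hence Gal(Q(zeta_4168)/Q) ≅ Z/2Z × Z/2Z × Z/520Z.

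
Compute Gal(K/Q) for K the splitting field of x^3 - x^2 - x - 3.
Gal(K/Q) = S_3 (symmetric group of order 6)

Compute the discriminant of x^3 + (-1)*x^2 + (-1)*x + (-3): Δ = -304. Since Δ is not a rational square, the Galois group is not contained in A_3; it must be the full S_3 (irreducibility of the cubic rules out anything smaller).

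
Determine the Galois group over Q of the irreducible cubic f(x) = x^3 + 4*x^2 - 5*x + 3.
Gal(K/Q) = S_3 (symmetric group of order 6)

Compute the discriminant of x^3 + (4)*x^2 + (-5)*x + (3): Δ = -1191. Since Δ is not a rational square, the Galois group is not contained in A_3; it must be the full S_3 (irreducibility of the cubic rules out anything smaller).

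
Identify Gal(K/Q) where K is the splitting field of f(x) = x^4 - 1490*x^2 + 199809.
Gal(K/Q) = Z/2Z (cyclic of order 2)

f factors as (x^2 - 1341)(x^2 - 149), so the splitting field is K = Q(sqrt(1341), sqrt(149)). The squarefree part of 1341 is 149 and the squarefree part of 149 is also 149, so sqrt(1341) and sqrt(149) are both rational multiples of sqrt(149). Hence Q(sqrt(1341)) = Q(sqrt(149)) = Q(sqrt(149)), and the splitting field collapses to a single degree-2 extension with Galois group Z/2Z.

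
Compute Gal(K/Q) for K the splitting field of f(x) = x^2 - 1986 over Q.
Gal(K/Q) = Z/2Z (cyclic of order 2)

x^2 - 1986 is irreducible over Q since 1986 is not a rational square. The splitting field Q(sqrt(1986)) has degree 2 over Q, and its unique nontrivial automorphism is sqrt(1986) ↦ -sqrt(1986). Hence Gal(Q(sqrt(1986))/Q) = Z/2Z.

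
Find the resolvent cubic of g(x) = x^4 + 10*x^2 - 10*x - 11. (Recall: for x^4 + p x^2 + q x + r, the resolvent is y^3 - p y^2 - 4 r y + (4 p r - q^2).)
h(y) = y^3 - 10*y^2 + 44*y - 540

Identify coefficients: p = 10, q = -10, r = -11.
Plug into h(y) = y^3 - p y^2 - 4 r y + (4 p r - q^2):
  h(y) = y^3 - (10) y^2 - 4*(-11) y + (4*(10)*(-11) - (-10)^2)
       = y^3 + (-10) y^2 + (44) y + (-540).
Simplifying: h(y) = y^3 - 10*y^2 + 44*y - 540.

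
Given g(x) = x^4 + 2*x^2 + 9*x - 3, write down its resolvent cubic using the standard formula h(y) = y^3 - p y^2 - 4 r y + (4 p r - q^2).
h(y) = y^3 - 2*y^2 + 12*y - 105

Identify coefficients: p = 2, q = 9, r = -3.
Plug into h(y) = y^3 - p y^2 - 4 r y + (4 p r - q^2):
  h(y) = y^3 - (2) y^2 - 4*(-3) y + (4*(2)*(-3) - (9)^2)
       = y^3 + (-2) y^2 + (12) y + (-105).
Simplifying: h(y) = y^3 - 2*y^2 + 12*y - 105.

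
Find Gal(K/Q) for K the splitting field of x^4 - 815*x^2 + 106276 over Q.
Gal(K/Q) = Z/2Z (cyclic of order 2)

f factors as (x^2 - 652)(x^2 - 163), so the splitting field is K = Q(sqrt(652), sqrt(163)). The squarefree part of 652 is 163 and the squarefree part of 163 is also 163, so sqrt(652) and sqrt(163) are both rational multiples of sqrt(163). Hence Q(sqrt(652)) = Q(sqrt(163)) = Q(sqrt(163)), and the splitting field collapses to a single degree-2 extension with Galois group Z/2Z.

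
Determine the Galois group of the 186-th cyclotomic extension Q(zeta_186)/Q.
|Gal(Q(zeta_186)/Q)| = phi(186) = 60; group ≅ (Z/186Z)^* ≅ Z/2Z × Z/30Z

The n-th cyclotomic polynomial Φ_186(x) is the minimal polynomial of zeta_186 over Q and has degree phi(186) = 60. So Q(zeta_186) is a degree-60 Galois extension with Galois group (Z/186Z)^*. By CRT, (Z/186Z)^* ≅ (Z/2Z)^* × (Z/3Z)^* × (Z/31Z)^*. Each prime-power unit group is (Z/2Z)^* ≅ trivial group (order 1); (Z/3Z)^* ≅ Z/2Z; (Z/31Z)^* ≅ Z/30Z. Hence Gal(Q(zeta_186)/Q) ≅ Z/2Z × Z/30Z.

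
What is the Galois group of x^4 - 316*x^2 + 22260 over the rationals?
Gal(K/Q) = V_4 (Klein four-group, Z/2Z × Z/2Z)

f factors as (x^2 - 210)(x^2 - 106), so the splitting field is K = Q(sqrt(210), sqrt(106)). The elements 210, 106, 22260 are all non-squares in Q, so sqrt(210) and sqrt(106) generate independent quadratic extensions. Thus [K:Q] = 4 and Gal(K/Q) is generated by the two order-2 automorphisms sqrt(210) ↦ -sqrt(210) and sqrt(106) ↦ -sqrt(106), giving V_4.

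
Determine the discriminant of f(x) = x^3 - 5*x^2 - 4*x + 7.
Δ = 5353

For x^3 + a x^2 + b x + c the discriminant is Δ = 18 a b c - 4 a^3 c + a^2 b^2 - 4 b^3 - 27 c^2.
Plug a = -5, b = -4, c = 7:
  18*(-5)*(-4)*(7) - 4*(-5)^3*(7) + (-5)^2*(-4)^2 - 4*(-4)^3 - 27*(7)^2
  = 2520 + (3500) + 400 + (256) + (-1323)
  = 5353.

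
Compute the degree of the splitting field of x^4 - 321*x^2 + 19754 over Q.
[K:Q] = 4

f factors as (x^2 - 83)(x^2 - 238); the splitting field is K = Q(sqrt(83), sqrt(238)). Since 83, 238, and 19754 are all non-squares in Q, the three subfields Q(sqrt(83)), Q(sqrt(238)), Q(sqrt(19754)) are distinct degree-2 extensions, so [K:Q] = 4 (Klein four Galois group).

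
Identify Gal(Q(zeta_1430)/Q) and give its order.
|Gal(Q(zeta_1430)/Q)| = phi(1430) = 480; group ≅ (Z/1430Z)^* ≅ Z/4Z × Z/10Z × Z/12Z

The n-th cyclotomic polynomial Φ_1430(x) is the minimal polynomial of zeta_1430 over Q and has degree phi(1430) = 480. So Q(zeta_1430) is a degree-480 Galois extension with Galois group (Z/1430Z)^*. By CRT, (Z/1430Z)^* ≅ (Z/2Z)^* × (Z/5Z)^* × (Z/11Z)^* × (Z/13Z)^*. Each prime-power unit group is (Z/2Z)^* ≅ trivial group (order 1); (Z/5Z)^* ≅ Z/4Z; (Z/11Z)^* ≅ Z/10Z; (Z/13Z)^* ≅ Z/12Z. Hence Gal(Q(zeta_1430)/Q) ≅ Z/4Z × Z/10Z × Z/12Z.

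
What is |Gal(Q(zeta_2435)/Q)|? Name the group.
|Gal(Q(zeta_2435)/Q)| = phi(2435) = 1944; group ≅ (Z/2435Z)^* ≅ Z/4Z × Z/486Z

The n-th cyclotomic polynomial Φ_2435(x) is the minimal polynomial of zeta_2435 over Q and has degree phi(2435) = 1944. So Q(zeta_2435) is a degree-1944 Galois extension with Galois group (Z/2435Z)^*. By CRT, (Z/2435Z)^* ≅ (Z/5Z)^* × (Z/487Z)^*. Each prime-power unit group is (Z/5Z)^* ≅ Z/4Z; (Z/487Z)^* ≅ Z/486Z. Hence Gal(Q(zeta_2435)/Q) ≅ Z/4Z × Z/486Z.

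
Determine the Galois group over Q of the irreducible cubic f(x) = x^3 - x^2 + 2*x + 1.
Gal(K/Q) = S_3 (symmetric group of order 6)

Compute the discriminant of x^3 + (-1)*x^2 + (2)*x + (1): Δ = -87. Since Δ is not a rational square, the Galois group is not contained in A_3; it must be the full S_3 (irreducibility of the cubic rules out anything smaller).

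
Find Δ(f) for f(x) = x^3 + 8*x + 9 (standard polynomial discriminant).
Δ = -4235

For a depressed cubic x^3 + p x + q the discriminant is Δ = -4 p^3 - 27 q^2 = -4*(8)^3 - 27*(9)^2 = -2048 - 2187 = -4235.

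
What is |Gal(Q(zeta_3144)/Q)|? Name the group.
|Gal(Q(zeta_3144)/Q)| = phi(3144) = 1040; group ≅ (Z/3144Z)^* ≅ Z/2Z × Z/2Z × Z/2Z × Z/130Z

The n-th cyclotomic polynomial Φ_3144(x) is the minimal polynomial of zeta_3144 over Q and has degree phi(3144) = 1040. So Q(zeta_3144) is a degree-1040 Galois extension with Galois group (Z/3144Z)^*. By CRT, (Z/3144Z)^* ≅ (Z/8Z)^* × (Z/3Z)^* × (Z/131Z)^*. Each prime-power unit group is (Z/8Z)^* ≅ Z/2Z × Z/2Z; (Z/3Z)^* ≅ Z/2Z; (Z/131Z)^* ≅ Z/130Z. Hence Gal(Q(zeta_3144)/Q) ≅ Z/2Z × Z/2Z × Z/2Z × Z/130Z.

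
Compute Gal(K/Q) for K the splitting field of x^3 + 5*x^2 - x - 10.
Gal(K/Q) = S_3 (symmetric group of order 6)

Compute the discriminant of x^3 + (5)*x^2 + (-1)*x + (-10): Δ = 3229. Since Δ is not a rational square, the Galois group is not contained in A_3; it must be the full S_3 (irreducibility of the cubic rules out anything smaller).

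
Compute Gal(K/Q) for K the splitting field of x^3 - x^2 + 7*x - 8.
Gal(K/Q) = S_3 (symmetric group of order 6)

Compute the discriminant of x^3 + (-1)*x^2 + (7)*x + (-8): Δ = -2075. Since Δ is not a rational square, the Galois group is not contained in A_3; it must be the full S_3 (irreducibility of the cubic rules out anything smaller).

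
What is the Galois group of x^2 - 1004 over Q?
Gal(K/Q) = Z/2Z (cyclic of order 2)

x^2 - 1004 is irreducible over Q since 1004 is not a rational square. The splitting field Q(sqrt(1004)) has degree 2 over Q, and its unique nontrivial automorphism is sqrt(1004) ↦ -sqrt(1004). Hence Gal(Q(sqrt(1004))/Q) = Z/2Z.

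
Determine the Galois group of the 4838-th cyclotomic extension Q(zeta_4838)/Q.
|Gal(Q(zeta_4838)/Q)| = phi(4838) = 2320; group ≅ (Z/4838Z)^* ≅ Z/40Z × Z/58Z

The n-th cyclotomic polynomial Φ_4838(x) is the minimal polynomial of zeta_4838 over Q and has degree phi(4838) = 2320. So Q(zeta_4838) is a degree-2320 Galois extension with Galois group (Z/4838Z)^*. By CRT, (Z/4838Z)^* ≅ (Z/2Z)^* × (Z/41Z)^* × (Z/59Z)^*. Each prime-power unit group is (Z/2Z)^* ≅ trivial group (order 1); (Z/41Z)^* ≅ Z/40Z; (Z/59Z)^* ≅ Z/58Z. Hence Gal(Q(zeta_4838)/Q) ≅ Z/40Z × Z/58Z.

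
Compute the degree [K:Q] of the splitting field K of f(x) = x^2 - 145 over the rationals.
[K:Q] = 2

The polynomial x^2 - 145 is irreducible over Q since 145 is not a perfect square. Its splitting field is Q(sqrt(145)), which has degree 2 over Q.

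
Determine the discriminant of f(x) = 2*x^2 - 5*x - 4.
Δ = 57

For a quadratic a x^2 + b x + c the discriminant is Δ = b^2 - 4ac = (-5)^2 - 4*(2)*(-4) = 25 - (-32) = 57.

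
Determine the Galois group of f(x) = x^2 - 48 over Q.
Gal(K/Q) = Z/2Z (cyclic of order 2)

x^2 - 48 is irreducible over Q since 48 is not a rational square. The splitting field Q(sqrt(48)) has degree 2 over Q, and its unique nontrivial automorphism is sqrt(48) ↦ -sqrt(48). Hence Gal(Q(sqrt(48))/Q) = Z/2Z.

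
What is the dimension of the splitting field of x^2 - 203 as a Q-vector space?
[K:Q] = 2

The polynomial x^2 - 203 is irreducible over Q since 203 is not a perfect square. Its splitting field is Q(sqrt(203)), which has degree 2 over Q.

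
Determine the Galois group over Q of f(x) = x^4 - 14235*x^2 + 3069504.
Gal(K/Q) = Z/2Z (cyclic of order 2)

f factors as (x^2 - 219)(x^2 - 14016), so the splitting field is K = Q(sqrt(219), sqrt(14016)). The squarefree part of 219 is 219 and the squarefree part of 14016 is also 219, so sqrt(219) and sqrt(14016) are both rational multiples of sqrt(219). Hence Q(sqrt(219)) = Q(sqrt(14016)) = Q(sqrt(219)), and the splitting field collapses to a single degree-2 extension with Galois group Z/2Z.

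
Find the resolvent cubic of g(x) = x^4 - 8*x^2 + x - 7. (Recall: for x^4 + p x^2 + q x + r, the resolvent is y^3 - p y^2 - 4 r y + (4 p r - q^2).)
h(y) = y^3 + 8*y^2 + 28*y + 223

Identify coefficients: p = -8, q = 1, r = -7.
Plug into h(y) = y^3 - p y^2 - 4 r y + (4 p r - q^2):
  h(y) = y^3 - (-8) y^2 - 4*(-7) y + (4*(-8)*(-7) - (1)^2)
       = y^3 + (8) y^2 + (28) y + (223).
Simplifying: h(y) = y^3 + 8*y^2 + 28*y + 223.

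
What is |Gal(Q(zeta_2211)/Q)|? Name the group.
|Gal(Q(zeta_2211)/Q)| = phi(2211) = 1320; group ≅ (Z/2211Z)^* ≅ Z/2Z × Z/10Z × Z/66Z

The n-th cyclotomic polynomial Φ_2211(x) is the minimal polynomial of zeta_2211 over Q and has degree phi(2211) = 1320. So Q(zeta_2211) is a degree-1320 Galois extension with Galois group (Z/2211Z)^*. By CRT, (Z/2211Z)^* ≅ (Z/3Z)^* × (Z/11Z)^* × (Z/67Z)^*. Each prime-power unit group is (Z/3Z)^* ≅ Z/2Z; (Z/11Z)^* ≅ Z/10Z; (Z/67Z)^* ≅ Z/66Z. Hence Gal(Q(zeta_2211)/Q) ≅ Z/2Z × Z/10Z × Z/66Z.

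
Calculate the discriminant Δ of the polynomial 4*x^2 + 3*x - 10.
Δ = 169

For a quadratic a x^2 + b x + c the discriminant is Δ = b^2 - 4ac = (3)^2 - 4*(4)*(-10) = 9 - (-160) = 169.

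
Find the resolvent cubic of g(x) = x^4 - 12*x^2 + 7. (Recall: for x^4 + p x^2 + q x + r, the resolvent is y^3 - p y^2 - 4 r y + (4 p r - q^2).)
h(y) = y^3 + 12*y^2 - 28*y - 336

Identify coefficients: p = -12, q = 0, r = 7.
Plug into h(y) = y^3 - p y^2 - 4 r y + (4 p r - q^2):
  h(y) = y^3 - (-12) y^2 - 4*(7) y + (4*(-12)*(7) - (0)^2)
       = y^3 + (12) y^2 + (-28) y + (-336).
Simplifying: h(y) = y^3 + 12*y^2 - 28*y - 336.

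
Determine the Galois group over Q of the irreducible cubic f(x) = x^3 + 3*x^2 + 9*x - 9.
Gal(K/Q) = S_3 (symmetric group of order 6)

Compute the discriminant of x^3 + (3)*x^2 + (9)*x + (-9): Δ = -7776. Since Δ is not a rational square, the Galois group is not contained in A_3; it must be the full S_3 (irreducibility of the cubic rules out anything smaller).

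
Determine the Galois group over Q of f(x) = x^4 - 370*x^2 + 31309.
Gal(K/Q) = V_4 (Klein four-group, Z/2Z × Z/2Z)

f factors as (x^2 - 239)(x^2 - 131), so the splitting field is K = Q(sqrt(239), sqrt(131)). The elements 239, 131, 31309 are all non-squares in Q, so sqrt(239) and sqrt(131) generate independent quadratic extensions. Thus [K:Q] = 4 and Gal(K/Q) is generated by the two order-2 automorphisms sqrt(239) ↦ -sqrt(239) and sqrt(131) ↦ -sqrt(131), giving V_4.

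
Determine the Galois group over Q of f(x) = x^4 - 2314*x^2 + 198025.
Gal(K/Q) = Z/2Z (cyclic of order 2)

f factors as (x^2 - 89)(x^2 - 2225), so the splitting field is K = Q(sqrt(89), sqrt(2225)). The squarefree part of 89 is 89 and the squarefree part of 2225 is also 89, so sqrt(89) and sqrt(2225) are both rational multiples of sqrt(89). Hence Q(sqrt(89)) = Q(sqrt(2225)) = Q(sqrt(89)), and the splitting field collapses to a single degree-2 extension with Galois group Z/2Z.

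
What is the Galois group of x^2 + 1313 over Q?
Gal(K/Q) = Z/2Z (cyclic of order 2)

x^2 + 1313 is irreducible over Q since -1313 is not a rational square. The splitting field Q(sqrt(-1313)) has degree 2 over Q, and its unique nontrivial automorphism is sqrt(-1313) ↦ -sqrt(-1313). Hence Gal(Q(sqrt(-1313))/Q) = Z/2Z.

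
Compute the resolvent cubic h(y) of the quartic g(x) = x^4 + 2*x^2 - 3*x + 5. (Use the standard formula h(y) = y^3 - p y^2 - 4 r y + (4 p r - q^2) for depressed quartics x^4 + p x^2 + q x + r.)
h(y) = y^3 - 2*y^2 - 20*y + 31

Identify coefficients: p = 2, q = -3, r = 5.
Plug into h(y) = y^3 - p y^2 - 4 r y + (4 p r - q^2):
  h(y) = y^3 - (2) y^2 - 4*(5) y + (4*(2)*(5) - (-3)^2)
       = y^3 + (-2) y^2 + (-20) y + (31).
Simplifying: h(y) = y^3 - 2*y^2 - 20*y + 31.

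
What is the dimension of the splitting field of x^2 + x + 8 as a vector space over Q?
[K:Q] = 2

The discriminant of x^2 + (1)*x + (8) is b^2 - 4c = 1 - (32) = -31. Since -31 is not a perfect square in Q, the polynomial is irreducible over Q. Its two roots generate a degree-2 extension, so [K:Q] = 2.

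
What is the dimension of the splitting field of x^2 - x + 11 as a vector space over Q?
[K:Q] = 2

The discriminant of x^2 + (-1)*x + (11) is b^2 - 4c = 1 - (44) = -43. Since -43 is not a perfect square in Q, the polynomial is irreducible over Q. Its two roots generate a degree-2 extension, so [K:Q] = 2.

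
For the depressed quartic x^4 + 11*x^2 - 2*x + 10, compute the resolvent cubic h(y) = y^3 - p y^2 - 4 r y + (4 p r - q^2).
h(y) = y^3 - 11*y^2 - 40*y + 436

Identify coefficients: p = 11, q = -2, r = 10.
Plug into h(y) = y^3 - p y^2 - 4 r y + (4 p r - q^2):
  h(y) = y^3 - (11) y^2 - 4*(10) y + (4*(11)*(10) - (-2)^2)
       = y^3 + (-11) y^2 + (-40) y + (436).
Simplifying: h(y) = y^3 - 11*y^2 - 40*y + 436.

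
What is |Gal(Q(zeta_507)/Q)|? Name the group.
|Gal(Q(zeta_507)/Q)| = phi(507) = 312; group ≅ (Z/507Z)^* ≅ Z/2Z × Z/156Z

The n-th cyclotomic polynomial Φ_507(x) is the minimal polynomial of zeta_507 over Q and has degree phi(507) = 312. So Q(zeta_507) is a degree-312 Galois extension with Galois group (Z/507Z)^*. By CRT, (Z/507Z)^* ≅ (Z/3Z)^* × (Z/169Z)^*. Each prime-power unit group is (Z/3Z)^* ≅ Z/2Z; (Z/169Z)^* ≅ Z/156Z. Hence Gal(Q(zeta_507)/Q) ≅ Z/2Z × Z/156Z.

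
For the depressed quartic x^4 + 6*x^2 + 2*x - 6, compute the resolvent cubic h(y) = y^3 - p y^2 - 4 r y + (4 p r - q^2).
h(y) = y^3 - 6*y^2 + 24*y - 148

Identify coefficients: p = 6, q = 2, r = -6.
Plug into h(y) = y^3 - p y^2 - 4 r y + (4 p r - q^2):
  h(y) = y^3 - (6) y^2 - 4*(-6) y + (4*(6)*(-6) - (2)^2)
       = y^3 + (-6) y^2 + (24) y + (-148).
Simplifying: h(y) = y^3 - 6*y^2 + 24*y - 148.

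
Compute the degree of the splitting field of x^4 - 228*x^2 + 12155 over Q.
[K:Q] = 4

f factors as (x^2 - 143)(x^2 - 85); the splitting field is K = Q(sqrt(143), sqrt(85)). Since 143, 85, and 12155 are all non-squares in Q, the three subfields Q(sqrt(143)), Q(sqrt(85)), Q(sqrt(12155)) are distinct degree-2 extensions, so [K:Q] = 4 (Klein four Galois group).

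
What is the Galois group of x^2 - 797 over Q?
Gal(K/Q) = Z/2Z (cyclic of order 2)

x^2 - 797 is irreducible over Q since 797 is not a rational square. The splitting field Q(sqrt(797)) has degree 2 over Q, and its unique nontrivial automorphism is sqrt(797) ↦ -sqrt(797). Hence Gal(Q(sqrt(797))/Q) = Z/2Z.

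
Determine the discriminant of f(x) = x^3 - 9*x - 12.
Δ = -972

For a depressed cubic x^3 + p x + q the discriminant is Δ = -4 p^3 - 27 q^2 = -4*(-9)^3 - 27*(-12)^2 = 2916 - 3888 = -972.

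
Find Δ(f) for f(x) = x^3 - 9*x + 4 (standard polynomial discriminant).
Δ = 2484

For a depressed cubic x^3 + p x + q the discriminant is Δ = -4 p^3 - 27 q^2 = -4*(-9)^3 - 27*(4)^2 = 2916 - 432 = 2484.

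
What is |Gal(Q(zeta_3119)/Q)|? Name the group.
|Gal(Q(zeta_3119)/Q)| = phi(3119) = 3118; group ≅ (Z/3119Z)^* ≅ Z/3118Z

The n-th cyclotomic polynomial Φ_3119(x) is the minimal polynomial of zeta_3119 over Q and has degree phi(3119) = 3118. So Q(zeta_3119) is a degree-3118 Galois extension with Galois group (Z/3119Z)^*. (Z/3119Z)^* is cyclic since 3119 is an odd prime power (or 4). Hence Gal(Q(zeta_3119)/Q) ≅ Z/3118Z.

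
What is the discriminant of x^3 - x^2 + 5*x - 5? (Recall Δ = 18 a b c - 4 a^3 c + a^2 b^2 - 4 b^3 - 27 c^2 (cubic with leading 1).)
Δ = -720

For x^3 + a x^2 + b x + c the discriminant is Δ = 18 a b c - 4 a^3 c + a^2 b^2 - 4 b^3 - 27 c^2.
Plug a = -1, b = 5, c = -5:
  18*(-1)*(5)*(-5) - 4*(-1)^3*(-5) + (-1)^2*(5)^2 - 4*(5)^3 - 27*(-5)^2
  = 450 + (-20) + 25 + (-500) + (-675)
  = -720.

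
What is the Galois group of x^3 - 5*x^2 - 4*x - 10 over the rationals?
Gal(K/Q) = S_3 (symmetric group of order 6)

Compute the discriminant of x^3 + (-5)*x^2 + (-4)*x + (-10): Δ = -10644. Since Δ is not a rational square, the Galois group is not contained in A_3; it must be the full S_3 (irreducibility of the cubic rules out anything smaller).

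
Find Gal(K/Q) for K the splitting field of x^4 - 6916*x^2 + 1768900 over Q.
Gal(K/Q) = Z/2Z (cyclic of order 2)

f factors as (x^2 - 266)(x^2 - 6650), so the splitting field is K = Q(sqrt(266), sqrt(6650)). The squarefree part of 266 is 266 and the squarefree part of 6650 is also 266, so sqrt(266) and sqrt(6650) are both rational multiples of sqrt(266). Hence Q(sqrt(266)) = Q(sqrt(6650)) = Q(sqrt(266)), and the splitting field collapses to a single degree-2 extension with Galois group Z/2Z.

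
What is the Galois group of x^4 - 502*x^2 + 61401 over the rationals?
Gal(K/Q) = V_4 (Klein four-group, Z/2Z × Z/2Z)

f factors as (x^2 - 211)(x^2 - 291), so the splitting field is K = Q(sqrt(211), sqrt(291)). The elements 211, 291, 61401 are all non-squares in Q, so sqrt(211) and sqrt(291) generate independent quadratic extensions. Thus [K:Q] = 4 and Gal(K/Q) is generated by the two order-2 automorphisms sqrt(211) ↦ -sqrt(211) and sqrt(291) ↦ -sqrt(291), giving V_4.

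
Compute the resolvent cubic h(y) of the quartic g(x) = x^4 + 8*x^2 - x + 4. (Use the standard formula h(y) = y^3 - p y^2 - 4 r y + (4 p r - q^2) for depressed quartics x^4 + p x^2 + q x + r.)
h(y) = y^3 - 8*y^2 - 16*y + 127

Identify coefficients: p = 8, q = -1, r = 4.
Plug into h(y) = y^3 - p y^2 - 4 r y + (4 p r - q^2):
  h(y) = y^3 - (8) y^2 - 4*(4) y + (4*(8)*(4) - (-1)^2)
       = y^3 + (-8) y^2 + (-16) y + (127).
Simplifying: h(y) = y^3 - 8*y^2 - 16*y + 127.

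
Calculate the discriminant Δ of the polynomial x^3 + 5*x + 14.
Δ = -5792

For a depressed cubic x^3 + p x + q the discriminant is Δ = -4 p^3 - 27 q^2 = -4*(5)^3 - 27*(14)^2 = -500 - 5292 = -5792.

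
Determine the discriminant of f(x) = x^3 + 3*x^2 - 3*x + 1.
Δ = -108

For x^3 + a x^2 + b x + c the discriminant is Δ = 18 a b c - 4 a^3 c + a^2 b^2 - 4 b^3 - 27 c^2.
Plug a = 3, b = -3, c = 1:
  18*(3)*(-3)*(1) - 4*(3)^3*(1) + (3)^2*(-3)^2 - 4*(-3)^3 - 27*(1)^2
  = -162 + (-108) + 81 + (108) + (-27)
  = -108.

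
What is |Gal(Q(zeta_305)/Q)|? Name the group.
|Gal(Q(zeta_305)/Q)| = phi(305) = 240; group ≅ (Z/305Z)^* ≅ Z/4Z × Z/60Z

The n-th cyclotomic polynomial Φ_305(x) is the minimal polynomial of zeta_305 over Q and has degree phi(305) = 240. So Q(zeta_305) is a degree-240 Galois extension with Galois group (Z/305Z)^*. By CRT, (Z/305Z)^* ≅ (Z/5Z)^* × (Z/61Z)^*. Each prime-power unit group is (Z/5Z)^* ≅ Z/4Z; (Z/61Z)^* ≅ Z/60Z. Hence Gal(Q(zeta_305)/Q) ≅ Z/4Z × Z/60Z.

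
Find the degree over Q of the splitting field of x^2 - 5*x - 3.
[K:Q] = 2

The discriminant of x^2 + (-5)*x + (-3) is b^2 - 4c = 25 - (-12) = 37. Since 37 is not a perfect square in Q, the polynomial is irreducible over Q. Its two roots generate a degree-2 extension, so [K:Q] = 2.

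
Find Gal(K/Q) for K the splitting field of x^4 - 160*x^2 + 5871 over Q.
Gal(K/Q) = V_4 (Klein four-group, Z/2Z × Z/2Z)

f factors as (x^2 - 103)(x^2 - 57), so the splitting field is K = Q(sqrt(103), sqrt(57)). The elements 103, 57, 5871 are all non-squares in Q, so sqrt(103) and sqrt(57) generate independent quadratic extensions. Thus [K:Q] = 4 and Gal(K/Q) is generated by the two order-2 automorphisms sqrt(103) ↦ -sqrt(103) and sqrt(57) ↦ -sqrt(57), giving V_4.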